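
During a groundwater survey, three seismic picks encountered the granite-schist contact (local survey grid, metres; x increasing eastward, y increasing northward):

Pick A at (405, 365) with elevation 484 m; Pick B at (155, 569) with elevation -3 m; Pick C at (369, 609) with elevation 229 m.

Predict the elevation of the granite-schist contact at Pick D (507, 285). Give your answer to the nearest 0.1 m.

679.9 m

Two edge vectors: Pick A→Pick B = (-250, 204, -487), Pick A→Pick C = (-36, 244, -255).
Normal n = (Pick A→Pick B) × (Pick A→Pick C) = (66808, -46218, -53656).
So ∂z/∂x = −n_x/n_z = 1.24512 and ∂z/∂y = −n_y/n_z = −0.86138.
Intercept c from Pick A: 484 − 504.27 + 314.40 = 294.13.
At (507, 285): z = 631.3 − 245.5 + 294.13 = 679.9 m.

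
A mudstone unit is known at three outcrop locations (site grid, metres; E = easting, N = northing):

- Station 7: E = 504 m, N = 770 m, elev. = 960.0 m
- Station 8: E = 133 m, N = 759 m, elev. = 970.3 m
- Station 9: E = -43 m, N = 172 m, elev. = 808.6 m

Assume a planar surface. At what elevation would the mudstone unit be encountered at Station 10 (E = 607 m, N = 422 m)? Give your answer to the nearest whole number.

Two edge vectors: Station 7→Station 8 = (-371, -11, 10.3), Station 7→Station 9 = (-547, -598, -151.4).
Normal n = (Station 7→Station 8) × (Station 7→Station 9) = (7824.8, -61803.5, 215841).
So ∂z/∂E = −n_x/n_z = −0.03625 and ∂z/∂N = −n_y/n_z = 0.28634.
Intercept c from Station 7: 960 + 18.27 − 220.48 = 757.79.
At (607, 422): z = −22.0 + 120.8 + 757.79 = 856.6 m.

857 m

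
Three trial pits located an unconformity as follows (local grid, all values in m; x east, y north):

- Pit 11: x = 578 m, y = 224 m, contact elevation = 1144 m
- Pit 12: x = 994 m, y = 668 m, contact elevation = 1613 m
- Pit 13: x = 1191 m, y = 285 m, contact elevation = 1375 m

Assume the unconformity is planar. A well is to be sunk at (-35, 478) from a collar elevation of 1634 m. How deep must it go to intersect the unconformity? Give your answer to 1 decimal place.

Two edge vectors: Pit 11→Pit 12 = (416, 444, 469), Pit 11→Pit 13 = (613, 61, 231).
Normal n = (Pit 11→Pit 12) × (Pit 11→Pit 13) = (73955, 191401, -246796).
So ∂z/∂x = −n_x/n_z = 0.299660 and ∂z/∂y = −n_y/n_z = 0.775543.
Intercept c from Pit 11: 1144 − 173.20 − 173.72 = 797.07.
At (-35, 478): z_contact = −10.49 + 370.71 + 797.07 = 1157.30 m.
Depth below ground = 1634 − 1157.30 = 476.7 m.

476.7 m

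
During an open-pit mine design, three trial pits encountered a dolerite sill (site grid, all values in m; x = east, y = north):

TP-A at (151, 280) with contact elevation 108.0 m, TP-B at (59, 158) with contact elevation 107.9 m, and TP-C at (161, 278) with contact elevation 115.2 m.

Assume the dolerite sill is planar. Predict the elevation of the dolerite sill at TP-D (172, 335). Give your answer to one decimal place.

Let the plane be z = a·x + b·y + c.
TP-B−TP-A: −92a − 122b = −0.1;  TP-C−TP-A: 10a − 2b = 7.2.
Solving gives a = 0.62578, b = −0.47108.
Then c = 108 − a·151 − b·280 = 145.41.
At (172, 335): z = 107.6 − 157.8 + 145.41 = 95.2 m.

95.2 m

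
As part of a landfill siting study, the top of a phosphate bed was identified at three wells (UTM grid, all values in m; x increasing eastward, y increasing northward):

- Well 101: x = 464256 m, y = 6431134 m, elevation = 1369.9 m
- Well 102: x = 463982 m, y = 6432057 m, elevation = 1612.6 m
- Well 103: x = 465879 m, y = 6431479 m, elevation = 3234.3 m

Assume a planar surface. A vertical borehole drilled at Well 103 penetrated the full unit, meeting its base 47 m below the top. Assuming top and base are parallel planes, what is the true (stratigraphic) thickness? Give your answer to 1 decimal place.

30.5 m

Two edge vectors: Well 101→Well 102 = (-274, 923, 242.7), Well 101→Well 103 = (1623, 345, 1864.4).
Normal n = (Well 101→Well 102) × (Well 101→Well 103) = (1637109.7, 904747.7, -1592559).
So ∂z/∂x = −n_x/n_z = 1.02797 and ∂z/∂y = −n_y/n_z = 0.56811.
|∇z| = √(a²+b²) = 1.17451, so dip δ = arctan(1.17451) = 49.59°.
True thickness = vertical thickness × cos δ = 47 × cos 49.59° = 30.5 m.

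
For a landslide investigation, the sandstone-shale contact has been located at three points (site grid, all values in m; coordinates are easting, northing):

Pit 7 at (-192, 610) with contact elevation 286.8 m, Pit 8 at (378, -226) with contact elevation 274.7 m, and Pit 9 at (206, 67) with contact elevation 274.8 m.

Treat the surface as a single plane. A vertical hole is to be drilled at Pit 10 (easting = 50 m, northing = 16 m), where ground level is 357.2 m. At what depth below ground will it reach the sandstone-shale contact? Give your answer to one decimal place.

54.7 m

Let the plane be z = a·easting + b·northing + c.
Pit 8−Pit 7: 570a − 836b = −12.1;  Pit 9−Pit 7: 398a − 543b = −12.
Solving gives a = −0.14910, b = −0.08718.
Then c = 286.8 − a·-192 − b·610 = 311.35.
At (50, 16): z_contact = −7.45 − 1.39 + 311.35 = 302.51 m.
Depth below ground = 357.2 − 302.51 = 54.7 m.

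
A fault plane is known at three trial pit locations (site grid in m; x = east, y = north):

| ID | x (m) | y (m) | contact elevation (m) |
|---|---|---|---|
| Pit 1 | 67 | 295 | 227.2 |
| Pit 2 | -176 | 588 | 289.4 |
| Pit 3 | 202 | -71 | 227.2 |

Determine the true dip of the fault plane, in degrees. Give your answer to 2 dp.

Let the plane be z = a·x + b·y + c.
Pit 2−Pit 1: −243a + 293b = 62.2;  Pit 3−Pit 1: 135a − 366b = 0.
Solving gives a = −0.46099, b = −0.17004.
Gradient magnitude |∇z| = √(a² + b²) = √(0.21251 + 0.02891) = 0.49135.
True dip = arctan(0.49135) = 26.17°, dipping toward ENE (azimuth ≈ 070°).

26.17°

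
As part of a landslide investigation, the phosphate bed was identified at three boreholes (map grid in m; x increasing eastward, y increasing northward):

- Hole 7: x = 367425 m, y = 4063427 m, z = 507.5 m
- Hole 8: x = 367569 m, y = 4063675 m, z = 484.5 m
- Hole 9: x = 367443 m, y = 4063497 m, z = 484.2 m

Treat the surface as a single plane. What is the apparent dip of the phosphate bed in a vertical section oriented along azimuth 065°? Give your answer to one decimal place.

Two edge vectors: Hole 7→Hole 8 = (144, 248, -23), Hole 7→Hole 9 = (18, 70, -23.3).
Normal n = (Hole 7→Hole 8) × (Hole 7→Hole 9) = (-4168.4, 2941.2, 5616).
So ∂z/∂x = −n_x/n_z = 0.74224 and ∂z/∂y = −n_y/n_z = −0.52372.
Unit vector along 065° is (sin 65°, cos 65°) = (0.9063, 0.4226).
Slope in that direction = a·(0.9063) + b·(0.4226) = 0.45136.
Apparent dip = arctan|0.45136| = 24.3° (true dip is 42.3°, so apparent ≤ true as expected).

24.3°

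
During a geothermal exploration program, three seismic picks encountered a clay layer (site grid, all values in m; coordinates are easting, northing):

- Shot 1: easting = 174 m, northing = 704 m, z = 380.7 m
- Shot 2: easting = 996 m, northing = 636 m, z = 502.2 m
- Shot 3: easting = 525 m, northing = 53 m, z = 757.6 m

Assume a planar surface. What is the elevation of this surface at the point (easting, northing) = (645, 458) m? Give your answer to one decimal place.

558.5 m

Two edge vectors: Shot 1→Shot 2 = (822, -68, 121.5), Shot 1→Shot 3 = (351, -651, 376.9).
Normal n = (Shot 1→Shot 2) × (Shot 1→Shot 3) = (53467.3, -267165.3, -511254).
So ∂z/∂easting = −n_x/n_z = 0.10458 and ∂z/∂northing = −n_y/n_z = −0.52257.
Intercept c from Shot 1: 380.7 − 18.20 + 367.89 = 730.39.
At (645, 458): z = 67.5 − 239.3 + 730.39 = 558.5 m.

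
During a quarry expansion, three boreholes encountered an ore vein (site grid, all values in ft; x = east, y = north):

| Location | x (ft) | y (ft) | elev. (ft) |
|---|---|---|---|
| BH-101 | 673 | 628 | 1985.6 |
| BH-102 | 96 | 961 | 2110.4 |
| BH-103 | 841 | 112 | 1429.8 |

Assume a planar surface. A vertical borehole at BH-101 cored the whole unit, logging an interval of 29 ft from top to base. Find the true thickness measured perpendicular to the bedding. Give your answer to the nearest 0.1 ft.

17.4 ft

Let the plane be z = a·x + b·y + c.
BH-102−BH-101: −577a + 333b = 124.8;  BH-103−BH-101: 168a − 516b = −555.8.
Solving gives a = 0.49913, b = 1.23964.
|∇z| = √(a²+b²) = 1.33635, so dip δ = arctan(1.33635) = 53.19°.
True thickness = vertical thickness × cos δ = 29 × cos 53.19° = 17.4 ft.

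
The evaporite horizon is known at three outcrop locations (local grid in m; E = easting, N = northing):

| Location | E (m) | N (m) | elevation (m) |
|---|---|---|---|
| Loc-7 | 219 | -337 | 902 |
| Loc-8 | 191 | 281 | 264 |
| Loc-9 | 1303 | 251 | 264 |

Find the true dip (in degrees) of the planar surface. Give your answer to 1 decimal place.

Let the plane be z = a·E + b·N + c.
Loc-8−Loc-7: −28a + 618b = −638;  Loc-9−Loc-7: 1084a + 588b = −638.
Solving gives a = −0.02789, b = −1.03363.
Gradient magnitude |∇z| = √(a² + b²) = √(0.00078 + 1.06838) = 1.03400.
True dip = arctan(1.03400) = 46.0°, dipping toward N (azimuth ≈ 002°).

46.0°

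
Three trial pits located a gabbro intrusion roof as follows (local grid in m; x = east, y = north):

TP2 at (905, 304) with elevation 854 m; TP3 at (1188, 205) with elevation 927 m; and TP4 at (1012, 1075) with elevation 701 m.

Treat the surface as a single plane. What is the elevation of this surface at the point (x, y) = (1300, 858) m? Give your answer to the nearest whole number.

801 m

Let the plane be z = a·x + b·y + c.
TP3−TP2: 283a − 99b = 73;  TP4−TP2: 107a + 771b = −153.
Solving gives a = 0.17980, b = −0.22340.
Then c = 854 − a·905 − b·304 = 759.19.
At (1300, 858): z = 233.7 − 191.7 + 759.19 = 801.3 m.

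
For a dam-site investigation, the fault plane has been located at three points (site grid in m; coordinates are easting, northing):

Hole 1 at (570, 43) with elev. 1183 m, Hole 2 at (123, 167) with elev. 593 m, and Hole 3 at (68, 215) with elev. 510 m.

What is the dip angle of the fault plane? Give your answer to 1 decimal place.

Two edge vectors: Hole 1→Hole 2 = (-447, 124, -590), Hole 1→Hole 3 = (-502, 172, -673).
Normal n = (Hole 1→Hole 2) × (Hole 1→Hole 3) = (18028, -4651, -14636).
So ∂z/∂easting = −n_x/n_z = 1.23176 and ∂z/∂northing = −n_y/n_z = −0.31778.
Gradient magnitude |∇z| = √(a² + b²) = √(1.51723 + 0.10098) = 1.27209.
True dip = arctan(1.27209) = 51.8°, dipping toward WNW (azimuth ≈ 284°).

51.8°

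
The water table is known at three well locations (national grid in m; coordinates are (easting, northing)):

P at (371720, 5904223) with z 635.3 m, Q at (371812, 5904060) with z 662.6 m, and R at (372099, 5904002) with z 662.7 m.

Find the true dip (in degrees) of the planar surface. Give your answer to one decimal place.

Let the plane be z = a·E + b·N + c.
Q−P: 92a − 163b = 27.3;  R−P: 379a − 221b = 27.4.
Solving gives a = −0.03781, b = −0.18883.
Gradient magnitude |∇z| = √(a² + b²) = √(0.00143 + 0.03566) = 0.19257.
True dip = arctan(0.19257) = 10.9°, dipping toward NNE (azimuth ≈ 011°).

10.9°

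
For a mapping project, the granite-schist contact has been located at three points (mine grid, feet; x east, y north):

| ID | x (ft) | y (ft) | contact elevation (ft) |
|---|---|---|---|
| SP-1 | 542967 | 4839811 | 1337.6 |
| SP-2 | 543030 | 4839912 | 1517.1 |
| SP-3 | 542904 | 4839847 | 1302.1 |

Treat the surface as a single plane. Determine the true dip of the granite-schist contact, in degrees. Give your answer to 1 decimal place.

Two edge vectors: SP-1→SP-2 = (63, 101, 179.5), SP-1→SP-3 = (-63, 36, -35.5).
Normal n = (SP-1→SP-2) × (SP-1→SP-3) = (-10047.5, -9072, 8631).
So ∂z/∂x = −n_x/n_z = 1.16412 and ∂z/∂y = −n_y/n_z = 1.05109.
Gradient magnitude |∇z| = √(a² + b²) = √(1.35517 + 1.10480) = 1.56843.
True dip = arctan(1.56843) = 57.5°, dipping toward SW (azimuth ≈ 228°).

57.5°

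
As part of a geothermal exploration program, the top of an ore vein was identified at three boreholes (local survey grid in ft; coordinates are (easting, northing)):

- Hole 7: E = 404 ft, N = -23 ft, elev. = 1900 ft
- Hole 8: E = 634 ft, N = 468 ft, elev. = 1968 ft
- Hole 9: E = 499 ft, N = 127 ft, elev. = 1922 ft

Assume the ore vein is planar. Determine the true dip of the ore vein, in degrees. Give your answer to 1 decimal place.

Two edge vectors: Hole 7→Hole 8 = (230, 491, 68), Hole 7→Hole 9 = (95, 150, 22).
Normal n = (Hole 7→Hole 8) × (Hole 7→Hole 9) = (602, 1400, -12145).
So ∂z/∂E = −n_x/n_z = 0.04957 and ∂z/∂N = −n_y/n_z = 0.11527.
Gradient magnitude |∇z| = √(a² + b²) = √(0.00246 + 0.01329) = 0.12548.
True dip = arctan(0.12548) = 7.2°, dipping toward SSW (azimuth ≈ 203°).

7.2°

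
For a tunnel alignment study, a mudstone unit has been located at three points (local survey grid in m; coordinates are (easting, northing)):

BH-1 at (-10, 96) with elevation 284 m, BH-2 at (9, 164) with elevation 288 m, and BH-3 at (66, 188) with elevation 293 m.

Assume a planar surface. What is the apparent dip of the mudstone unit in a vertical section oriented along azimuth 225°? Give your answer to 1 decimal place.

Two edge vectors: BH-1→BH-2 = (19, 68, 4), BH-1→BH-3 = (76, 92, 9).
Normal n = (BH-1→BH-2) × (BH-1→BH-3) = (244, 133, -3420).
So ∂z/∂E = −n_x/n_z = 0.07135 and ∂z/∂N = −n_y/n_z = 0.03889.
Unit vector along 225° is (sin 225°, cos 225°) = (-0.7071, -0.7071).
Slope in that direction = a·(-0.7071) + b·(-0.7071) = −0.07795.
Apparent dip = arctan|0.07795| = 4.5° (true dip is 4.6°, so apparent ≤ true as expected).

4.5°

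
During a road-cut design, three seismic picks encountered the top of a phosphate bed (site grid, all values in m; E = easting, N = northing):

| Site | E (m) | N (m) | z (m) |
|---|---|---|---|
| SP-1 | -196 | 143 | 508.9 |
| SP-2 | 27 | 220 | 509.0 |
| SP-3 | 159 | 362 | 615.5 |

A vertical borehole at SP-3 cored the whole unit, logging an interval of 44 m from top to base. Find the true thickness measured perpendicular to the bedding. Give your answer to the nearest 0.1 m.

28.6 m

Two edge vectors: SP-1→SP-2 = (223, 77, 0.1), SP-1→SP-3 = (355, 219, 106.6).
Normal n = (SP-1→SP-2) × (SP-1→SP-3) = (8186.3, -23736.3, 21502).
So ∂z/∂E = −n_x/n_z = −0.38072 and ∂z/∂N = −n_y/n_z = 1.10391.
|∇z| = √(a²+b²) = 1.16772, so dip δ = arctan(1.16772) = 49.42°.
True thickness = vertical thickness × cos δ = 44 × cos 49.42° = 28.6 m.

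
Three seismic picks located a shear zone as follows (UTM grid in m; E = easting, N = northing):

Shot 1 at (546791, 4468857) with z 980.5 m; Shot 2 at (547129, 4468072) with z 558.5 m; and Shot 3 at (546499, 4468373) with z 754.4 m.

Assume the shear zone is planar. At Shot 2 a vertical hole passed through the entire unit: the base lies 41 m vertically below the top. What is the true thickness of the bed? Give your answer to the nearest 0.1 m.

Let the plane be z = a·E + b·N + c.
Shot 2−Shot 1: 338a − 785b = −422;  Shot 3−Shot 1: −292a − 484b = −226.1.
Solving gives a = −0.06812, b = 0.50825.
|∇z| = √(a²+b²) = 0.51279, so dip δ = arctan(0.51279) = 27.15°.
True thickness = vertical thickness × cos δ = 41 × cos 27.15° = 36.5 m.

36.5 m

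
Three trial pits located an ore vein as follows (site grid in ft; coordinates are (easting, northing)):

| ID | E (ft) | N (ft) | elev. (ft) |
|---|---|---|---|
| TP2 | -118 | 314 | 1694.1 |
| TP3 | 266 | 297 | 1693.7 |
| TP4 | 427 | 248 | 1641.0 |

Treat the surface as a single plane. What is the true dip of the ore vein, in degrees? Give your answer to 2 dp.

51.47°

Let the plane be z = a·E + b·N + c.
TP3−TP2: 384a − 17b = −0.4;  TP4−TP2: 545a − 66b = −53.1.
Solving gives a = 0.05450, b = 1.25458.
Gradient magnitude |∇z| = √(a² + b²) = √(0.00297 + 1.57397) = 1.25576.
True dip = arctan(1.25576) = 51.47°, dipping toward S (azimuth ≈ 182°).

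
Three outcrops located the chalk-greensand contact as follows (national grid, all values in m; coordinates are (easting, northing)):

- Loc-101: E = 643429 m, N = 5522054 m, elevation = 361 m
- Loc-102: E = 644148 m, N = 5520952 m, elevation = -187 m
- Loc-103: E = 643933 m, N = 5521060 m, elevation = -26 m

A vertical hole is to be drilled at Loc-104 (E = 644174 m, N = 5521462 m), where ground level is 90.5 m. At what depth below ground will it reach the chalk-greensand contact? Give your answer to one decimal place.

Two edge vectors: Loc-101→Loc-102 = (719, -1102, -548), Loc-101→Loc-103 = (504, -994, -387).
Normal n = (Loc-101→Loc-102) × (Loc-101→Loc-103) = (-118238, 2061, -159278).
So ∂z/∂E = −n_x/n_z = −0.742337297 and ∂z/∂N = −n_y/n_z = 0.012939640.
Intercept c from Loc-101: 361 + 477641.34 − 71453.39 = 406548.95.
At (644174, 5521462): z_contact = −478194.39 + 71445.73 + 406548.95 = -199.70 m.
Depth below ground = 90.5 − (-199.70) = 290.2 m.

290.2 m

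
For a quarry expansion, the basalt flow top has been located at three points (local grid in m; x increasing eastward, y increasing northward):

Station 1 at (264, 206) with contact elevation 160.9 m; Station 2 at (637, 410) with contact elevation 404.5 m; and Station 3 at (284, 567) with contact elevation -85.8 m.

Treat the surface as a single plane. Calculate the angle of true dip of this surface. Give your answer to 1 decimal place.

52.3°

Let the plane be z = a·x + b·y + c.
Station 2−Station 1: 373a + 204b = 243.6;  Station 3−Station 1: 20a + 361b = −246.7.
Solving gives a = 1.05892, b = −0.74205.
Gradient magnitude |∇z| = √(a² + b²) = √(1.12131 + 0.55063) = 1.29304.
True dip = arctan(1.29304) = 52.3°, dipping toward NW (azimuth ≈ 305°).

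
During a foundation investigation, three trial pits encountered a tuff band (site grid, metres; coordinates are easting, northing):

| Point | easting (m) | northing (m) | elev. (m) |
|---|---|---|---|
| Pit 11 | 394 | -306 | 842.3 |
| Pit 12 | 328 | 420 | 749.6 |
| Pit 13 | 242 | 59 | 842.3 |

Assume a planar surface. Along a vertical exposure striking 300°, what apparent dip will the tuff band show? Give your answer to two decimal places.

Two edge vectors: Pit 11→Pit 12 = (-66, 726, -92.7), Pit 11→Pit 13 = (-152, 365, 0).
Normal n = (Pit 11→Pit 12) × (Pit 11→Pit 13) = (33835.5, 14090.4, 86262).
So ∂z/∂easting = −n_x/n_z = −0.39224 and ∂z/∂northing = −n_y/n_z = −0.16334.
Unit vector along 300° is (sin 300°, cos 300°) = (-0.8660, 0.5000).
Slope in that direction = a·(-0.8660) + b·(0.5000) = 0.25802.
Apparent dip = arctan|0.25802| = 14.47° (true dip is 23.0°, so apparent ≤ true as expected).

14.47°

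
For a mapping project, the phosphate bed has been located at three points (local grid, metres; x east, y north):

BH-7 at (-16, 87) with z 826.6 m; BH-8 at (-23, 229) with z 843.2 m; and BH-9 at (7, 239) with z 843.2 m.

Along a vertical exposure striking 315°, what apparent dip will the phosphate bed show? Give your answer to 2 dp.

Two edge vectors: BH-7→BH-8 = (-7, 142, 16.6), BH-7→BH-9 = (23, 152, 16.6).
Normal n = (BH-7→BH-8) × (BH-7→BH-9) = (-166, 498, -4330).
So ∂z/∂x = −n_x/n_z = −0.03834 and ∂z/∂y = −n_y/n_z = 0.11501.
Unit vector along 315° is (sin 315°, cos 315°) = (-0.7071, 0.7071).
Slope in that direction = a·(-0.7071) + b·(0.7071) = 0.10843.
Apparent dip = arctan|0.10843| = 6.19° (true dip is 6.9°, so apparent ≤ true as expected).

6.19°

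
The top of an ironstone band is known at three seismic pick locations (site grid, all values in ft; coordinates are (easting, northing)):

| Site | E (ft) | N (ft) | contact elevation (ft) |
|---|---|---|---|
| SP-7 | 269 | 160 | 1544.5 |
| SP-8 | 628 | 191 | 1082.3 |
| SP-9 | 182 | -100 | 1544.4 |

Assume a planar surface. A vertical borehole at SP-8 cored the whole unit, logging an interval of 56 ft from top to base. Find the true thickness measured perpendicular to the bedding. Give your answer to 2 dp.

32.58 ft

Two edge vectors: SP-7→SP-8 = (359, 31, -462.2), SP-7→SP-9 = (-87, -260, -0.1).
Normal n = (SP-7→SP-8) × (SP-7→SP-9) = (-120175.1, 40247.3, -90643).
So ∂z/∂E = −n_x/n_z = −1.32581 and ∂z/∂N = −n_y/n_z = 0.44402.
|∇z| = √(a²+b²) = 1.39818, so dip δ = arctan(1.39818) = 54.43°.
True thickness = vertical thickness × cos δ = 56 × cos 54.43° = 32.58 ft.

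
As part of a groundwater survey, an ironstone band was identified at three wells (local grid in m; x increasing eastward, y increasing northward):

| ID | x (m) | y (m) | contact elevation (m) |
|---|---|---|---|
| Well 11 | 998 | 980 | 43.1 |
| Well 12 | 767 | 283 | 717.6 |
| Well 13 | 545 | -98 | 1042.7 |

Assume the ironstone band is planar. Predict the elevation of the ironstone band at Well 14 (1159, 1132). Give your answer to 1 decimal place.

Let the plane be z = a·x + b·y + c.
Well 12−Well 11: −231a − 697b = 674.5;  Well 13−Well 11: −453a − 1078b = 999.6.
Solving gives a = 0.455462, b = −1.118668.
Then c = 43.1 − a·998 − b·980 = 684.84.
At (1159, 1132): z = 527.9 − 1266.3 + 684.84 = -53.6 m.

-53.6 m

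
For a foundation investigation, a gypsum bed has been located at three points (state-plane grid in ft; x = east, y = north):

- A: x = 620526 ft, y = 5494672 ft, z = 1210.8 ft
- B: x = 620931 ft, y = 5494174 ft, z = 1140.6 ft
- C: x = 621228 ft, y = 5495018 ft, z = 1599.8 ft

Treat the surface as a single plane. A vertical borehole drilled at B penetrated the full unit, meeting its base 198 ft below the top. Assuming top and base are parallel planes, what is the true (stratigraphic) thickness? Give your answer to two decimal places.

173.79 ft

Let the plane be z = a·x + b·y + c.
B−A: 405a − 498b = −70.2;  C−A: 702a + 346b = 389.
Solving gives a = 0.34597, b = 0.42233.
|∇z| = √(a²+b²) = 0.54595, so dip δ = arctan(0.54595) = 28.63°.
True thickness = vertical thickness × cos δ = 198 × cos 28.63° = 173.79 ft.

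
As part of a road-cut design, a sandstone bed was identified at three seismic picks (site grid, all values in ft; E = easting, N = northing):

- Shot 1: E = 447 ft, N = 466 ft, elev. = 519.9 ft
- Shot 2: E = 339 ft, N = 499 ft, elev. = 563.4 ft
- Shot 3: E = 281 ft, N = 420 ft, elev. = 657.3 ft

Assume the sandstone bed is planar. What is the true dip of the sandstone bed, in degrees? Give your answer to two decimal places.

Two edge vectors: Shot 1→Shot 2 = (-108, 33, 43.5), Shot 1→Shot 3 = (-166, -46, 137.4).
Normal n = (Shot 1→Shot 2) × (Shot 1→Shot 3) = (6535.2, 7618.2, 10446).
So ∂z/∂E = −n_x/n_z = −0.62562 and ∂z/∂N = −n_y/n_z = −0.72929.
Gradient magnitude |∇z| = √(a² + b²) = √(0.39140 + 0.53187) = 0.96087.
True dip = arctan(0.96087) = 43.86°, dipping toward NE (azimuth ≈ 041°).

43.86°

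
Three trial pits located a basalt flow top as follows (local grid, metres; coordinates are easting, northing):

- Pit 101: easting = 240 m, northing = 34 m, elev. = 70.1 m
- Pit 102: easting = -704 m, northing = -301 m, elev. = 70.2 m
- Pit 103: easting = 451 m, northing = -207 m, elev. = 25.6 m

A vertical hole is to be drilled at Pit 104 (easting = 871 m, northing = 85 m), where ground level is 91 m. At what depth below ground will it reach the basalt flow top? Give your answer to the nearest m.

45 m

Two edge vectors: Pit 101→Pit 102 = (-944, -335, 0.1), Pit 101→Pit 103 = (211, -241, -44.5).
Normal n = (Pit 101→Pit 102) × (Pit 101→Pit 103) = (14931.6, -41986.9, 298189).
So ∂z/∂easting = −n_x/n_z = −0.05007 and ∂z/∂northing = −n_y/n_z = 0.14081.
Intercept c from Pit 101: 70.1 + 12.02 − 4.79 = 77.33.
At (871, 85): z_contact = −43.6 + 12.0 + 77.33 = 45.7 m.
Depth below ground = 91 − 45.7 = 45 m.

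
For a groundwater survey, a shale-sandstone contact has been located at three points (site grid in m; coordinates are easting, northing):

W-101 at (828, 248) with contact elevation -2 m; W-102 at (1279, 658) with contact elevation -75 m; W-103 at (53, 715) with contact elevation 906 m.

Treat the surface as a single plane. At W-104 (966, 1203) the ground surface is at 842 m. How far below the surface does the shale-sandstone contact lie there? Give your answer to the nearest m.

312 m

Let the plane be z = a·easting + b·northing + c.
W-102−W-101: 451a + 410b = −73;  W-103−W-101: −775a + 467b = 908.
Solving gives a = −0.76911, b = 0.66797.
Then c = -2 − a·828 − b·248 = 469.16.
At (966, 1203): z_contact = −743.0 + 803.6 + 469.16 = 529.8 m.
Depth below ground = 842 − 529.8 = 312 m.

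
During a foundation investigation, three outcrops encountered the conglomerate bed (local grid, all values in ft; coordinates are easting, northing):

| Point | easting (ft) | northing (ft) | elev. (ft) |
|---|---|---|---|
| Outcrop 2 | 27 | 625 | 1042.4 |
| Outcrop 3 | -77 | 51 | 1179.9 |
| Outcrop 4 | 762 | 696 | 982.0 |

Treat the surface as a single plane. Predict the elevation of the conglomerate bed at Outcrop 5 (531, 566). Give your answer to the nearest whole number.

1026 ft

Two edge vectors: Outcrop 2→Outcrop 3 = (-104, -574, 137.5), Outcrop 2→Outcrop 4 = (735, 71, -60.4).
Normal n = (Outcrop 2→Outcrop 3) × (Outcrop 2→Outcrop 4) = (24907.1, 94780.9, 414506).
So ∂z/∂easting = −n_x/n_z = −0.06009 and ∂z/∂northing = −n_y/n_z = −0.22866.
Intercept c from Outcrop 2: 1042.4 + 1.62 + 142.91 = 1186.93.
At (531, 566): z = −31.9 − 129.4 + 1186.93 = 1025.6 ft.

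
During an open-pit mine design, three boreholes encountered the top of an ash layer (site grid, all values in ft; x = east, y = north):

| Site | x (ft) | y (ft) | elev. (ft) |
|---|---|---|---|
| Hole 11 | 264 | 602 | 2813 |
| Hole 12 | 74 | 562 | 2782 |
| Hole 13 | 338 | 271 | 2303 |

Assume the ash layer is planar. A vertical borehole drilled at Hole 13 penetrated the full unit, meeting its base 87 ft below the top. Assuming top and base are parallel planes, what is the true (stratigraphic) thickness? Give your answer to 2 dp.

47.94 ft

Let the plane be z = a·x + b·y + c.
Hole 12−Hole 11: −190a − 40b = −31;  Hole 13−Hole 11: 74a − 331b = −510.
Solving gives a = −0.15397, b = 1.50636.
|∇z| = √(a²+b²) = 1.51421, so dip δ = arctan(1.51421) = 56.56°.
True thickness = vertical thickness × cos δ = 87 × cos 56.56° = 47.94 ft.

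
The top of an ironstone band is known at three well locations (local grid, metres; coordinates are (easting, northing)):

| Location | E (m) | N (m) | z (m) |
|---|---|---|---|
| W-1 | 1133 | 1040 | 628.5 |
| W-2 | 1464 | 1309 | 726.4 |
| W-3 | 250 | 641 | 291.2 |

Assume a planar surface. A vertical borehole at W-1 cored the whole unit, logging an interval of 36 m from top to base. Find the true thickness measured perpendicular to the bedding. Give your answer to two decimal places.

31.61 m

Two edge vectors: W-1→W-2 = (331, 269, 97.9), W-1→W-3 = (-883, -399, -337.3).
Normal n = (W-1→W-2) × (W-1→W-3) = (-51671.6, 25200.6, 105458).
So ∂z/∂E = −n_x/n_z = 0.48997 and ∂z/∂N = −n_y/n_z = −0.23896.
|∇z| = √(a²+b²) = 0.54514, so dip δ = arctan(0.54514) = 28.60°.
True thickness = vertical thickness × cos δ = 36 × cos 28.60° = 31.61 m.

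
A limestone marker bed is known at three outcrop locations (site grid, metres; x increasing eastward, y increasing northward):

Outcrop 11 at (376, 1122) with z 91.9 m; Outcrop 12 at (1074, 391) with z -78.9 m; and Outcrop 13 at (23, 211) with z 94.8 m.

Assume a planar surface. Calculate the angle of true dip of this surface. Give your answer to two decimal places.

10.65°

Let the plane be z = a·x + b·y + c.
Outcrop 12−Outcrop 11: 698a − 731b = −170.8;  Outcrop 13−Outcrop 11: −353a − 911b = 2.9.
Solving gives a = −0.17643, b = 0.06518.
Gradient magnitude |∇z| = √(a² + b²) = √(0.03113 + 0.00425) = 0.18809.
True dip = arctan(0.18809) = 10.65°, dipping toward ESE (azimuth ≈ 110°).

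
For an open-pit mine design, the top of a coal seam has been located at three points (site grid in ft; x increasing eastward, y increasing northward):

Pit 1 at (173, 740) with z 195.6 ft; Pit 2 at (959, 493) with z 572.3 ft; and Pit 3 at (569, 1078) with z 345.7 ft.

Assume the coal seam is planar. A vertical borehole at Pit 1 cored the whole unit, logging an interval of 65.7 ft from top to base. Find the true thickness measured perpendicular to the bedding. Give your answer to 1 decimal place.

Two edge vectors: Pit 1→Pit 2 = (786, -247, 376.7), Pit 1→Pit 3 = (396, 338, 150.1).
Normal n = (Pit 1→Pit 2) × (Pit 1→Pit 3) = (-164399.3, 31194.6, 363480).
So ∂z/∂x = −n_x/n_z = 0.45229 and ∂z/∂y = −n_y/n_z = −0.08582.
|∇z| = √(a²+b²) = 0.46036, so dip δ = arctan(0.46036) = 24.72°.
True thickness = vertical thickness × cos δ = 65.7 × cos 24.72° = 59.7 ft.

59.7 ft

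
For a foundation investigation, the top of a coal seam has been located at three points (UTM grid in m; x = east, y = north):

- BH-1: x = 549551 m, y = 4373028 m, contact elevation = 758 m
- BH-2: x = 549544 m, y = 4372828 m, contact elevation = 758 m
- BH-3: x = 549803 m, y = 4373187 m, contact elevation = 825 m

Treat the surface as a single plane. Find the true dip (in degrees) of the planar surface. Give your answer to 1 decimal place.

Two edge vectors: BH-1→BH-2 = (-7, -200, 0), BH-1→BH-3 = (252, 159, 67).
Normal n = (BH-1→BH-2) × (BH-1→BH-3) = (-13400, 469, 49287).
So ∂z/∂x = −n_x/n_z = 0.27188 and ∂z/∂y = −n_y/n_z = −0.00952.
Gradient magnitude |∇z| = √(a² + b²) = √(0.07392 + 0.00009) = 0.27204.
True dip = arctan(0.27204) = 15.2°, dipping toward W (azimuth ≈ 272°).

15.2°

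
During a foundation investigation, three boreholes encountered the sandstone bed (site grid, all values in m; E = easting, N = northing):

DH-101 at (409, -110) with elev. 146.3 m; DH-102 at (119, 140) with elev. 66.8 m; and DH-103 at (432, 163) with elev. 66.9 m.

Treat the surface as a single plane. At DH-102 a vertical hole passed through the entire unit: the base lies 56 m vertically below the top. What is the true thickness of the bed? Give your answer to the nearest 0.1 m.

53.7 m

Let the plane be z = a·E + b·N + c.
DH-102−DH-101: −290a + 250b = −79.5;  DH-103−DH-101: 23a + 273b = −79.4.
Solving gives a = 0.02183, b = −0.29268.
|∇z| = √(a²+b²) = 0.29349, so dip δ = arctan(0.29349) = 16.36°.
True thickness = vertical thickness × cos δ = 56 × cos 16.36° = 53.7 m.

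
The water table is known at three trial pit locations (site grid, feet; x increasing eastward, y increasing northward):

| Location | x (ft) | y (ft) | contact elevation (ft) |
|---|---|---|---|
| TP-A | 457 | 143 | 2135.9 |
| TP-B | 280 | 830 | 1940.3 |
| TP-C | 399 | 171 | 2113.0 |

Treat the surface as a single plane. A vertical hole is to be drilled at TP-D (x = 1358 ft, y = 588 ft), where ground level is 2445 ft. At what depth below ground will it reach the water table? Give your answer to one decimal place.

Let the plane be z = a·x + b·y + c.
TP-B−TP-A: −177a + 687b = −195.6;  TP-C−TP-A: −58a + 28b = −22.9.
Solving gives a = 0.293938, b = −0.208985.
Then c = 2135.9 − a·457 − b·143 = 2031.46.
At (1358, 588): z_contact = 399.17 − 122.88 + 2031.46 = 2307.74 ft.
Depth below ground = 2445 − 2307.74 = 137.3 ft.

137.3 ft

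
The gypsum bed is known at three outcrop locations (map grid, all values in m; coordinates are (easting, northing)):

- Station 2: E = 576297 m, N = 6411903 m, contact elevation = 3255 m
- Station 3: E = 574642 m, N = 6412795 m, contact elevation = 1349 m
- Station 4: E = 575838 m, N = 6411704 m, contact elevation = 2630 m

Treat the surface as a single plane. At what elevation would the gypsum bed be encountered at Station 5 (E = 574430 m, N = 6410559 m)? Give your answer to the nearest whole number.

597 m

Let the plane be z = a·E + b·N + c.
Station 3−Station 2: −1655a + 892b = −1906;  Station 4−Station 2: −459a − 199b = −625.
Solving gives a = 1.26804039, b = 0.21592695.
Then c = 3255 − a·576297 − b·6411903 = −2112015.52.
At (574430, 6410559): z = 728400.4 + 1384212.4 − 2112015.52 = 597.4 m.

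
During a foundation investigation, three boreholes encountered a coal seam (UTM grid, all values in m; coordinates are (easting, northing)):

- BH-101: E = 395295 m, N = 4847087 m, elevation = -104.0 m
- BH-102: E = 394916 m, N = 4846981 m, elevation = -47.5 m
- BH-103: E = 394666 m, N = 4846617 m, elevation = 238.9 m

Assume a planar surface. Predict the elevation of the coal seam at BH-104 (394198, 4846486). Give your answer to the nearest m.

Two edge vectors: BH-101→BH-102 = (-379, -106, 56.5), BH-101→BH-103 = (-629, -470, 342.9).
Normal n = (BH-101→BH-102) × (BH-101→BH-103) = (-9792.4, 94420.6, 111456).
So ∂z/∂E = −n_x/n_z = 0.08785889 and ∂z/∂N = −n_y/n_z = −0.84715583.
Intercept c from BH-101: -104 − 34730.18 + 4106238.00 = 4071403.82.
At (394198, 4846486): z = 34633.8 − 4105728.9 + 4071403.82 = 308.8 m.

309 m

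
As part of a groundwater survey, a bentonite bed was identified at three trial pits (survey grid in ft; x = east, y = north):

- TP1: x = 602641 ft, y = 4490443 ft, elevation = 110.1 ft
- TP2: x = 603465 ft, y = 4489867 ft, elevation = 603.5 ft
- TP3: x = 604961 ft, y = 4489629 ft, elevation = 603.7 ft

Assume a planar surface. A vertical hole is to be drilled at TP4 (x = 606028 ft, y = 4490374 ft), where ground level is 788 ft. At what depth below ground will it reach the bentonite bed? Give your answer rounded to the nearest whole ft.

1198 ft

Let the plane be z = a·x + b·y + c.
TP2−TP1: 824a − 576b = 493.4;  TP3−TP1: 2320a − 814b = 493.6.
Solving gives a = −0.17625724, b = −1.10874300.
Then c = 110.1 − a·602641 − b·4490443 = 5085077.18.
At (606028, 4490374): z_contact = −106816.8 − 4978670.7 + 5085077.18 = -410.4 ft.
Depth below ground = 788 − (-410.4) = 1198 ft.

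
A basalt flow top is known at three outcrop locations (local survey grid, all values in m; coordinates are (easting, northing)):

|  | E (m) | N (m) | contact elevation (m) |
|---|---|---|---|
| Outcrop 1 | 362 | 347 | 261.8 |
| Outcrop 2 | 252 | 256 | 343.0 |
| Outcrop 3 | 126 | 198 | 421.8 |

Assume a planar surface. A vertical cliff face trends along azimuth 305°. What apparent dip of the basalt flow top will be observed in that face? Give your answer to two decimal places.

12.41°

Two edge vectors: Outcrop 1→Outcrop 2 = (-110, -91, 81.2), Outcrop 1→Outcrop 3 = (-236, -149, 160).
Normal n = (Outcrop 1→Outcrop 2) × (Outcrop 1→Outcrop 3) = (-2461.2, -1563.2, -5086).
So ∂z/∂E = −n_x/n_z = −0.48392 and ∂z/∂N = −n_y/n_z = −0.30735.
Unit vector along 305° is (sin 305°, cos 305°) = (-0.8192, 0.5736).
Slope in that direction = a·(-0.8192) + b·(0.5736) = 0.22011.
Apparent dip = arctan|0.22011| = 12.41° (true dip is 29.8°, so apparent ≤ true as expected).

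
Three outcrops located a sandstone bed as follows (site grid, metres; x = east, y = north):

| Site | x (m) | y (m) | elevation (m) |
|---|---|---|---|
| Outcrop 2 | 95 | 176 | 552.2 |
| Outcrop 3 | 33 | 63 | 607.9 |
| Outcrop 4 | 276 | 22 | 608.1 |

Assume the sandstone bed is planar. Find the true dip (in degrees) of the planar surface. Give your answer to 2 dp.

Two edge vectors: Outcrop 2→Outcrop 3 = (-62, -113, 55.7), Outcrop 2→Outcrop 4 = (181, -154, 55.9).
Normal n = (Outcrop 2→Outcrop 3) × (Outcrop 2→Outcrop 4) = (2261.1, 13547.5, 30001).
So ∂z/∂x = −n_x/n_z = −0.07537 and ∂z/∂y = −n_y/n_z = −0.45157.
Gradient magnitude |∇z| = √(a² + b²) = √(0.00568 + 0.20391) = 0.45781.
True dip = arctan(0.45781) = 24.60°, dipping toward N (azimuth ≈ 009°).

24.60°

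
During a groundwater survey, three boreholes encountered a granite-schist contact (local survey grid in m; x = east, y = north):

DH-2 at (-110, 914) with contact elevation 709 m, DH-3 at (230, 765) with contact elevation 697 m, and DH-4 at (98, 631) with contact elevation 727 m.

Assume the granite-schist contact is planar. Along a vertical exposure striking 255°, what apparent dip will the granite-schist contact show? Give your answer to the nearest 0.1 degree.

Two edge vectors: DH-2→DH-3 = (340, -149, -12), DH-2→DH-4 = (208, -283, 18).
Normal n = (DH-2→DH-3) × (DH-2→DH-4) = (-6078, -8616, -65228).
So ∂z/∂x = −n_x/n_z = −0.09318 and ∂z/∂y = −n_y/n_z = −0.13209.
Unit vector along 255° is (sin 255°, cos 255°) = (-0.9659, -0.2588).
Slope in that direction = a·(-0.9659) + b·(-0.2588) = 0.12419.
Apparent dip = arctan|0.12419| = 7.1° (true dip is 9.2°, so apparent ≤ true as expected).

7.1°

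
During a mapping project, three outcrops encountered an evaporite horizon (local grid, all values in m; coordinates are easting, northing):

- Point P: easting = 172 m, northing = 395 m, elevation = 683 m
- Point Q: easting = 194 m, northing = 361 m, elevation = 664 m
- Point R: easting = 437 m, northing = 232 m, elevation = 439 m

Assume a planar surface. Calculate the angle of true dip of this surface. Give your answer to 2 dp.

Let the plane be z = a·easting + b·northing + c.
Point Q−Point P: 22a − 34b = −19;  Point R−Point P: 265a − 163b = −244.
Solving gives a = −0.95852, b = −0.06139.
Gradient magnitude |∇z| = √(a² + b²) = √(0.91876 + 0.00377) = 0.96048.
True dip = arctan(0.96048) = 43.85°, dipping toward E (azimuth ≈ 086°).

43.85°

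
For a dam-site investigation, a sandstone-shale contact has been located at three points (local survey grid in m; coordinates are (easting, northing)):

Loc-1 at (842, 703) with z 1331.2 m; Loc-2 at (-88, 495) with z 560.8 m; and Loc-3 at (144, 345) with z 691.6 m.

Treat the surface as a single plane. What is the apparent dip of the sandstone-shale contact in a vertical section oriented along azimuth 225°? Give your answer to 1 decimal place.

Two edge vectors: Loc-1→Loc-2 = (-930, -208, -770.4), Loc-1→Loc-3 = (-698, -358, -639.6).
Normal n = (Loc-1→Loc-2) × (Loc-1→Loc-3) = (-142766.4, -57088.8, 187756).
So ∂z/∂E = −n_x/n_z = 0.76038 and ∂z/∂N = −n_y/n_z = 0.30406.
Unit vector along 225° is (sin 225°, cos 225°) = (-0.7071, -0.7071).
Slope in that direction = a·(-0.7071) + b·(-0.7071) = −0.75267.
Apparent dip = arctan|0.75267| = 37.0° (true dip is 39.3°, so apparent ≤ true as expected).

37.0°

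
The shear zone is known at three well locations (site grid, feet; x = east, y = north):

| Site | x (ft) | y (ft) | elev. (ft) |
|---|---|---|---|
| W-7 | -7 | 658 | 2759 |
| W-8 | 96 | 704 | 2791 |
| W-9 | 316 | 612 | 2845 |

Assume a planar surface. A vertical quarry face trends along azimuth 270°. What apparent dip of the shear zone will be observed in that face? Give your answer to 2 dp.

Let the plane be z = a·x + b·y + c.
W-8−W-7: 103a + 46b = 32;  W-9−W-7: 323a − 46b = 86.
Solving gives a = 0.27700, b = 0.07542.
Unit vector along 270° is (sin 270°, cos 270°) = (-1.0000, -0.0000).
Slope in that direction = a·(-1.0000) + b·(-0.0000) = −0.27700.
Apparent dip = arctan|0.27700| = 15.48° (true dip is 16.0°, so apparent ≤ true as expected).

15.48°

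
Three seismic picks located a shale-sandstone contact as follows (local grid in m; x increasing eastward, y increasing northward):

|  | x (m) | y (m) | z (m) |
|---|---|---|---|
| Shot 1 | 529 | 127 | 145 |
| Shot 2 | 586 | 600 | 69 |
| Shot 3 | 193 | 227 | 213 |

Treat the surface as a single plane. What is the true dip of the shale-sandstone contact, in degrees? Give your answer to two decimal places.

Let the plane be z = a·x + b·y + c.
Shot 2−Shot 1: 57a + 473b = −76;  Shot 3−Shot 1: −336a + 100b = 68.
Solving gives a = −0.24154, b = −0.13157.
Gradient magnitude |∇z| = √(a² + b²) = √(0.05834 + 0.01731) = 0.27505.
True dip = arctan(0.27505) = 15.38°, dipping toward ENE (azimuth ≈ 061°).

15.38°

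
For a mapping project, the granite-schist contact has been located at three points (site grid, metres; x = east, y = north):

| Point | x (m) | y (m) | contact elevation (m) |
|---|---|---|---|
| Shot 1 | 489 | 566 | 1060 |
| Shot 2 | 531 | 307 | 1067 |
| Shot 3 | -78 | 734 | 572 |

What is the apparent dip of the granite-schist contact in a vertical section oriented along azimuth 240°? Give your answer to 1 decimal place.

39.9°

Let the plane be z = a·x + b·y + c.
Shot 2−Shot 1: 42a − 259b = 7;  Shot 3−Shot 1: −567a + 168b = −488.
Solving gives a = 0.89570, b = 0.11822.
Unit vector along 240° is (sin 240°, cos 240°) = (-0.8660, -0.5000).
Slope in that direction = a·(-0.8660) + b·(-0.5000) = −0.83481.
Apparent dip = arctan|0.83481| = 39.9° (true dip is 42.1°, so apparent ≤ true as expected).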